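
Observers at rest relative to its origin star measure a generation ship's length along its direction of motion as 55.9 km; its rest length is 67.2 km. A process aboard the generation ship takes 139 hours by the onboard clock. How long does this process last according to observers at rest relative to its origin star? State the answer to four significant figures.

167.1 hours

From L = L₀/γ: γ = 67.2/55.9 = 1.20215.
The same γ dilates the second interval: 1.20215 × 139 hours = 167.1 hours.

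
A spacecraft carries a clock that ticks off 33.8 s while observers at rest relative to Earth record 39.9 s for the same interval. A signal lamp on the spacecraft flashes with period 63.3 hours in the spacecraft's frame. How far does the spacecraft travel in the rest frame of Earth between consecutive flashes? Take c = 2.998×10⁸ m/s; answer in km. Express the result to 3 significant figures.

4.29×10^10 km

The time-dilation ratio gives γ = 39.9/33.8 = 1.18047.
β = √(1 − 1/γ²) = 0.5314. Lab-frame period = γτ = 1.18047×63.3 hours = 74.724 hours. Distance = βc × γτ = 0.5314 × 2.998×10⁸ m/s × 269006.4 s = 4.2856×10^13 m = 4.29×10^10 km.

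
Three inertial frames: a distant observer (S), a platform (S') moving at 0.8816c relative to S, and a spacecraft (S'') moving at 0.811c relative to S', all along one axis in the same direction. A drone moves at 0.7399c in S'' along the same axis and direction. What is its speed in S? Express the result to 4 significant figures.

0.9980c

Compose velocities in two stages. Stage 1 (into S'): u₁ = (0.7399+0.811)/(1+0.7399×0.811) = 0.96928.
Stage 2 (into S): u = (0.96928+0.8816)/(1+0.96928×0.8816) = 0.99804, so the speed is 0.9980c.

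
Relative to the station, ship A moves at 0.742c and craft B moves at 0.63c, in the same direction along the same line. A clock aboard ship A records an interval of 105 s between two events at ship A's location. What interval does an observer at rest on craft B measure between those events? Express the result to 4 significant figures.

Speed of ship A in craft B's frame: u = (v_A − v_B)/(1 − v_A v_B/c²) = (0.742 − 0.63)/(1 − 0.742×0.63) = 0.112/0.53254 = 0.21031; |u| = 0.21031c.
γ for this relative speed: γ = 1/√(1 − 0.0442303) = 1.0229.
Ship A's interval is proper; time dilation gives Δt_B = γΔτ = 1.0229 × 105 s = 107.4 s.

107.4 s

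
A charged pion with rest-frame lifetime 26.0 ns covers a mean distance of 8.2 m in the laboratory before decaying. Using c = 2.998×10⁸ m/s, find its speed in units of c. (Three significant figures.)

0.725c

Lab distance = (lab lifetime)·v = γτ·βc, so βγ = d/(cτ) = 8.200/(2.998×10⁸ × 2.600×10^-8) = 1.052.
With βγ = 1.052: γ² = 1 + (βγ)² = 2.1067, and β = (βγ)/γ = 1.052/1.45145 = 0.725.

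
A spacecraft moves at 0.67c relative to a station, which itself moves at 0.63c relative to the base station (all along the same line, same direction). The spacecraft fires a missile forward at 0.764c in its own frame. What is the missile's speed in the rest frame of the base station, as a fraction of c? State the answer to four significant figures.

Apply u = (u'+v)/(1+u'v) twice. Missile in the station frame: (0.764+0.67)/(1+0.764·0.67) = 1.434/1.51188 = 0.94849c.
That velocity, transformed to the rest frame of the base station: (0.94849+0.63)/(1+0.94849·0.63) = 1.57849/1.5975487 = 0.98807c.

0.9881c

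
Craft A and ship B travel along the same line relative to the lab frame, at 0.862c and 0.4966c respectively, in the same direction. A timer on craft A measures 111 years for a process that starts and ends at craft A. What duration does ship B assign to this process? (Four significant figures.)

144.3 years

Transform craft A's velocity into ship B's frame: (0.862 − 0.4966)/(1 − 0.862·0.4966) = 0.3654/0.5719308, so the relative speed is 0.63889c.
γ for this relative speed: γ = 1/√(1 − 0.40818) = 1.2999.
The clock on craft A records proper time, so ship B measures Δt = γΔτ = 1.2999 × 111 = 144.3 years.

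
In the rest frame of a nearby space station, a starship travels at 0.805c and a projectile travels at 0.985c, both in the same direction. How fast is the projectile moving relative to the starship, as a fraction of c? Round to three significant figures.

Transform to the starship's frame: u' = (u − v)/(1 − uv/c²).
u' = (0.985 − 0.805)/(1 − 0.985×0.805) = 0.18/0.207075 = 0.86925.
Speed in the starship's frame: 0.869c (in the same direction).

0.869c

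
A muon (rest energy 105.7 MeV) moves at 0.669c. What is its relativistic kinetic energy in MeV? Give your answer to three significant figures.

β² = 0.447561, so γ = 1/√0.552439 = 1.34542.
Kinetic energy: K = (γ − 1)mc² = (1.34542 − 1) × 105.7 MeV = 0.34542 × 105.7 = 36.5 MeV.

36.5 MeV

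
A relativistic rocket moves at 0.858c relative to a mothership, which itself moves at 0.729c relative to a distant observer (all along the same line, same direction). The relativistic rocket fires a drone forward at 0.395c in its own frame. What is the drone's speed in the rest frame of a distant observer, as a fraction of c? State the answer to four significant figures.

First combine the drone and relativistic rocket (S''→S'): u₁ = (0.395 + 0.858)/(1 + 0.395×0.858) = 1.253/1.33891 = 0.93584.
Then combine with the mothership (S'→S): u = (0.93584 + 0.729)/(1 + 0.93584×0.729) = 1.66484/1.68222736 = 0.98966.

0.9897c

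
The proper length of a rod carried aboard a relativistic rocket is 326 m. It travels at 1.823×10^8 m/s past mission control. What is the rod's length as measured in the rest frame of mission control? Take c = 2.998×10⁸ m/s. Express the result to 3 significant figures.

259 m

β = v/c = (1.823×10^8 m/s)/(2.998×10⁸ m/s) = 0.608072.
β² = 0.3697516, so γ = 1/√0.6302484 = 1.2596.
Length contraction: L = L₀/γ = 326/1.2596 = 259 m.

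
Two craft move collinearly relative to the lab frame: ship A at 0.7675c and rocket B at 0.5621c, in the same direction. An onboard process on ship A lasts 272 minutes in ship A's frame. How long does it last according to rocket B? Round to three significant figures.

292 minutes

Transform ship A's velocity into rocket B's frame: (0.7675 − 0.5621)/(1 − 0.7675·0.5621) = 0.2054/0.56858825, so the relative speed is 0.36125c.
At |u| = 0.36125c, γ = (1 − 0.130502)^(−1/2) = 1.0724.
The clock on ship A records proper time, so rocket B measures Δt = γΔτ = 1.0724 × 272 = 292 minutes.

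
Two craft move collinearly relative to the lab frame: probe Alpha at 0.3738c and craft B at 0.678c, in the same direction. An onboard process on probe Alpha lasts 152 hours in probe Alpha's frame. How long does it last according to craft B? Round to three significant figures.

166 hours

The velocity of probe Alpha relative to craft B is (0.3738 − 0.678)c / (1 − 0.3738×0.678) = −0.40747c; relative speed 0.40747c.
At |u| = 0.40747c, γ = (1 − 0.166032)^(−1/2) = 1.095.
The clock on probe Alpha records proper time, so craft B measures Δt = γΔτ = 1.095 × 152 = 166 hours.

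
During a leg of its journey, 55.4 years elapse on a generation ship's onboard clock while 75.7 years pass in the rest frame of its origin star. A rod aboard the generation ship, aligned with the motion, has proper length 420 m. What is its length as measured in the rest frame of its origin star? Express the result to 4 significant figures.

307.4 m

The time-dilation ratio gives γ = 75.7/55.4 = 1.36643.
The rod contracts by the same γ: 420 m / 1.36643 = 307.4 m.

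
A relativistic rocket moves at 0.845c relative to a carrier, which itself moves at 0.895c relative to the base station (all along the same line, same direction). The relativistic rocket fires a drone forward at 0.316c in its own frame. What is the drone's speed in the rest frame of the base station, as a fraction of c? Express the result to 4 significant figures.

0.9952c

Apply u = (u'+v)/(1+u'v) twice. Drone in the carrier frame: (0.316+0.845)/(1+0.316·0.845) = 1.161/1.26702 = 0.91632c.
That velocity, transformed to the rest frame of the base station: (0.91632+0.895)/(1+0.91632·0.895) = 1.81132/1.8201064 = 0.99517c.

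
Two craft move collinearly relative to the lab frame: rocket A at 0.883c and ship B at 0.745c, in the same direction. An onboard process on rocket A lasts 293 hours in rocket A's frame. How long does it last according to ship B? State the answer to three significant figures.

320 hours

Speed of rocket A in ship B's frame: u = (v_A − v_B)/(1 − v_A v_B/c²) = (0.883 − 0.745)/(1 − 0.883×0.745) = 0.138/0.342165 = 0.40331; |u| = 0.40331c.
At |u| = 0.40331c, γ = (1 − 0.162659)^(−1/2) = 1.0928.
The clock on rocket A records proper time, so ship B measures Δt = γΔτ = 1.0928 × 293 = 320 hours.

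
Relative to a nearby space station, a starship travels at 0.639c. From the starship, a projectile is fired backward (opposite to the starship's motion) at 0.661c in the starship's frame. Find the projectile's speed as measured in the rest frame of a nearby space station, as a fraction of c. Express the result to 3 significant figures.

Relativistic velocity addition: u = (u' + v)/(1 + u'v/c²), with u' = −0.661c and v = 0.639c.
Numerator: −0.661 + 0.639 = −0.022. Denominator: 1 + (−0.661)(0.639) = 0.577621.
u = −0.022/0.577621 = −0.038087, so the speed is 0.0381c.

0.0381c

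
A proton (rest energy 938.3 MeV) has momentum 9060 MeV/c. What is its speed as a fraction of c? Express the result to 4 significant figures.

0.9947c

βγ = pc/(mc²) = 9060/938.3 = 9.6558.
Since γ² = 1 + (βγ)² = 94.2345, γ = √94.2345 = 9.70745, and β = (βγ)/γ = 9.6558/9.70745 = 0.9947.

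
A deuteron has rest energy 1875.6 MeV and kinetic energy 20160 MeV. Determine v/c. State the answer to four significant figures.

0.9964

γ = 1 + K/(mc²) = 1 + 20160/1875.6 = 11.749.
β = √(1 − 1/γ²) = √(1 − 0.00724433) = √0.99275567 = 0.9964.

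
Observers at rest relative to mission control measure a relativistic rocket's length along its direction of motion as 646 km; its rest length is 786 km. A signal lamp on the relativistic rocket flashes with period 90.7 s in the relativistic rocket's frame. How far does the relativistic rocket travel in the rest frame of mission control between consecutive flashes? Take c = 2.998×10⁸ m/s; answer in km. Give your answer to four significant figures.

1.885×10^7 km

γ = L₀/L = 786/646 = 1.21672.
β = √(1 − 1/γ²) = 0.56966. Lab-frame period = γτ = 1.21672×90.7 s = 110.36 s. Distance = βc × γτ = 0.56966 × 2.998×10⁸ m/s × 110.36 s = 1.8848×10^10 m = 1.885×10^7 km.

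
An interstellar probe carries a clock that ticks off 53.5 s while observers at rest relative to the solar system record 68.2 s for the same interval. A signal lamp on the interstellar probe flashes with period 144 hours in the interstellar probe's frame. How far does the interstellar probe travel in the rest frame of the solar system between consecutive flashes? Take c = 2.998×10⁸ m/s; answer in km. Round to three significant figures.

1.23×10^11 km

From Δt = γΔτ: γ = 68.2/53.5 = 1.27477.
β = √(1 − 1/γ²) = 0.62019. Lab-frame period = γτ = 1.27477×144 hours = 183.57 hours. Distance = βc × γτ = 0.62019 × 2.998×10⁸ m/s × 660852 s = 1.2287×10^14 m = 1.23×10^11 km.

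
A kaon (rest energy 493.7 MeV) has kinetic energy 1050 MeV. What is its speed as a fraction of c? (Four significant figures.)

0.9475c

K = (γ−1)mc², so γ = 1 + 1050/493.7 = 3.1268.
Then v/c = √(1 − γ⁻²) = √(1 − 0.102282) = √0.897718 = 0.9475.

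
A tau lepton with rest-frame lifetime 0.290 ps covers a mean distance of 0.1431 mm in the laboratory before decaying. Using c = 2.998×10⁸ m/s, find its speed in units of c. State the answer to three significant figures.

0.855c

Let x = d/(cτ) = 1.431×10^-4 m / (2.998×10⁸ m/s × 2.900×10^-13 s) = 1.6459. Since d = βγcτ, x = βγ = β/√(1−β²).
Solving: β² = x²/(1+x²) = 2.70899/3.70899 = 0.730385, so β = 0.855.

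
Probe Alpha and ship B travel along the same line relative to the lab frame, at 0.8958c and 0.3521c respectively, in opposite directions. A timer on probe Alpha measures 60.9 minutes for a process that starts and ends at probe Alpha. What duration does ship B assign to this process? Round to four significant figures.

The velocity of probe Alpha relative to ship B is (0.8958 + 0.3521)c / (1 + 0.8958×0.3521) = 0.94868c; relative speed 0.94868c.
At |u| = 0.94868c, γ = (1 − 0.899994)^(−1/2) = 3.1622.
The clock on probe Alpha records proper time, so ship B measures Δt = γΔτ = 3.1622 × 60.9 = 192.6 minutes.

192.6 minutes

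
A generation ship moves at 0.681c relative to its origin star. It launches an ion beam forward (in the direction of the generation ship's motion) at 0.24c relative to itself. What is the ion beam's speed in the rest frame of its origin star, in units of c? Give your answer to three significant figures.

In units of c, u = (u' + v)/(1 + u'v) with u' = 0.24 and v = 0.681.
Numerator: 0.24 + 0.681 = 0.921. Denominator: 1 + (0.24)(0.681) = 1.16344.
u = 0.921/1.16344 = 0.79162, so the speed is 0.792c.

0.792c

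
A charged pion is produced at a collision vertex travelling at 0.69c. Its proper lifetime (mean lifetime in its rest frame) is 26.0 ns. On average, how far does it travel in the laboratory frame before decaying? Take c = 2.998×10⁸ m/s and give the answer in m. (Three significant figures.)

7.43 m

γ = 1/√(1 − β²) = 1/√(1 − 0.4761) = 1/√0.5239 = 1/0.723809 = 1.3816.
Lab-frame lifetime: Δt = γτ = 1.3816 × 26.0 ns = 35.922 ns.
Distance: d = vΔt = 0.69 × 2.998×10⁸ m/s × 3.5922×10^-8 s = 7.43 m.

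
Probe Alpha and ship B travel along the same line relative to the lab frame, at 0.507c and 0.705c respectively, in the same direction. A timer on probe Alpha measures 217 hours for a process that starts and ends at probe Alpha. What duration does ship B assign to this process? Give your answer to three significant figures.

Speed of probe Alpha in ship B's frame: u = (v_A − v_B)/(1 − v_A v_B/c²) = (0.507 − 0.705)/(1 − 0.507×0.705) = −0.198/0.642565 = −0.30814; |u| = 0.30814c.
γ for this relative speed: γ = 1/√(1 − 0.0949503) = 1.0511.
Probe Alpha's interval is proper; time dilation gives Δt_B = γΔτ = 1.0511 × 217 hours = 228 hours.

228 hours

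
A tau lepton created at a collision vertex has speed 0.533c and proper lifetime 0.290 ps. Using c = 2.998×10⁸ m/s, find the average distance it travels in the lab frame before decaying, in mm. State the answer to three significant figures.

Lorentz factor: γ = (1 − 0.284089)^(−1/2) = 1.1819.
Lab-frame lifetime: Δt = γτ = 1.1819 × 0.290 ps = 0.34275 ps.
Distance: d = vΔt = 0.533 × 2.998×10⁸ m/s × 3.4275×10^-13 s = 5.48×10^-5 m = 0.0548 mm.

0.0548 mm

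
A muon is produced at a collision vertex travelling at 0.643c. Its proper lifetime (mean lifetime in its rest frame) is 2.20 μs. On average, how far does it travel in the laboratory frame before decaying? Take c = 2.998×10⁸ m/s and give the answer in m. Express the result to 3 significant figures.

554 m

With β = 0.643, γ = 1/√(1 − 0.643²) = 1/√0.586551 = 1.3057.
Lab-frame lifetime: Δt = γτ = 1.3057 × 2.20 μs = 2.8725 μs.
Distance: d = vΔt = 0.643 × 2.998×10⁸ m/s × 2.8725×10^-6 s = 554 m.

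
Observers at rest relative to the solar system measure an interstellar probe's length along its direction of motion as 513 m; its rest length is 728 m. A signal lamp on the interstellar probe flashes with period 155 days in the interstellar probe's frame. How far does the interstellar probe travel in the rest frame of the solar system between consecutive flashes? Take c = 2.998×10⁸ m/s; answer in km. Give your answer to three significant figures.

γ = L₀/L = 728/513 = 1.4191.
β = √(1 − 1/γ²) = 0.70953. Lab-frame period = γτ = 1.4191×155 days = 219.96 days. Distance = βc × γτ = 0.70953 × 2.998×10⁸ m/s × 19004544 s = 4.0426×10^15 m = 4.04×10^12 km.

4.04×10^12 km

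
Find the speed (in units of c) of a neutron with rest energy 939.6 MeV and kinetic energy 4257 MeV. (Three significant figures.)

0.984c

γ = 1 + K/(mc²) = 1 + 4257/939.6 = 5.5307.
β = √(1 − 1/γ²) = √(1 − 0.0326919) = √0.9673081 = 0.984.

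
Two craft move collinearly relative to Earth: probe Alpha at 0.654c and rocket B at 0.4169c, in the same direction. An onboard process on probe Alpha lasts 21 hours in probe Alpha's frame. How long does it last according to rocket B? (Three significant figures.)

The velocity of probe Alpha relative to rocket B is (0.654 − 0.4169)c / (1 − 0.654×0.4169) = 0.32598c; relative speed 0.32598c.
At |u| = 0.32598c, γ = (1 − 0.106263)^(−1/2) = 1.0578.
Probe Alpha's interval is proper; time dilation gives Δt_B = γΔτ = 1.0578 × 21 hours = 22.2 hours.

22.2 hours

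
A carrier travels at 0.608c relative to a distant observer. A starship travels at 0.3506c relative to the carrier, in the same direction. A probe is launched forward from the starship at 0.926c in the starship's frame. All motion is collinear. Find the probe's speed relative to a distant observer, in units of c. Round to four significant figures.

0.9910c

First combine the probe and starship (S''→S'): u₁ = (0.926 + 0.3506)/(1 + 0.926×0.3506) = 1.2766/1.3246556 = 0.96372.
Then combine with the carrier (S'→S): u = (0.96372 + 0.608)/(1 + 0.96372×0.608) = 1.57172/1.58594176 = 0.99103.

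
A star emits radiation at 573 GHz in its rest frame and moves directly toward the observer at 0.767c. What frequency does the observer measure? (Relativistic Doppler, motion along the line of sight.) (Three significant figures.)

Relativistic Doppler (source moving toward): f_obs = f_src · √((1+β)/(1−β)).
With β = 0.767: factor = √(1.767/0.233) = 2.7539.
f_obs = 573 × 2.7539 = 1580 GHz.

1580 GHz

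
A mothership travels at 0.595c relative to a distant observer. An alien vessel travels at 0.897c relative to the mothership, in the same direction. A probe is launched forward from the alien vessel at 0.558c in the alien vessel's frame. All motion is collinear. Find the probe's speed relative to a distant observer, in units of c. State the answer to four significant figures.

First combine the probe and alien vessel (S''→S'): u₁ = (0.558 + 0.897)/(1 + 0.558×0.897) = 1.455/1.500526 = 0.96966.
Then combine with the mothership (S'→S): u = (0.96966 + 0.595)/(1 + 0.96966×0.595) = 1.56466/1.5769477 = 0.99221.

0.9922c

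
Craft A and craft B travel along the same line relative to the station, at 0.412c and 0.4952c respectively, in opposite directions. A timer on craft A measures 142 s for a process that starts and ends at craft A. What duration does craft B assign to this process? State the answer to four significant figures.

Transform craft A's velocity into craft B's frame: (0.412 + 0.4952)/(1 + 0.412·0.4952) = 0.9072/1.2040224, so the relative speed is 0.75347c.
γ for this relative speed: γ = 1/√(1 − 0.567717) = 1.521.
Craft A's interval is proper; time dilation gives Δt_B = γΔτ = 1.521 × 142 s = 216.0 s.

216.0 s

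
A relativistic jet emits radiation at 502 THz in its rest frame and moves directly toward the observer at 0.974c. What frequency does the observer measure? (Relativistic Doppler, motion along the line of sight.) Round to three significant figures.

4370 THz

Relativistic Doppler (source moving toward): f_obs = f_src · √((1+β)/(1−β)).
With β = 0.974: factor = √(1.974/0.026) = 8.7134.
f_obs = 502 × 8.7134 = 4370 THz.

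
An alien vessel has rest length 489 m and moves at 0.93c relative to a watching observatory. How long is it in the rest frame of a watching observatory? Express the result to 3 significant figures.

180 m

β² = 0.8649, so γ = 1/√0.1351 = 2.7206.
Along the direction of motion the measured length is L₀/γ = 489/2.7206 = 180 m.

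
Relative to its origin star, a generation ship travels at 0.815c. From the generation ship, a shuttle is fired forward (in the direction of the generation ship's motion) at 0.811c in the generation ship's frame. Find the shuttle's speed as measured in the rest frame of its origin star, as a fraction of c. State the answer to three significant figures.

0.979c

In units of c, u = (u' + v)/(1 + u'v) with u' = 0.811 and v = 0.815.
Numerator: 0.811 + 0.815 = 1.626. Denominator: 1 + (0.811)(0.815) = 1.660965.
u = 1.626/1.660965 = 0.97895, so the speed is 0.979c.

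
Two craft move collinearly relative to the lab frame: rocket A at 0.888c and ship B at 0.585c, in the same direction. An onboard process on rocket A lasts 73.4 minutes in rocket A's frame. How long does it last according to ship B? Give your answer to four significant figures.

Speed of rocket A in ship B's frame: u = (v_A − v_B)/(1 − v_A v_B/c²) = (0.888 − 0.585)/(1 − 0.888×0.585) = 0.303/0.48052 = 0.63057; |u| = 0.63057c.
γ for this relative speed: γ = 1/√(1 − 0.397619) = 1.2884.
The clock on rocket A records proper time, so ship B measures Δt = γΔτ = 1.2884 × 73.4 = 94.57 minutes.

94.57 minutes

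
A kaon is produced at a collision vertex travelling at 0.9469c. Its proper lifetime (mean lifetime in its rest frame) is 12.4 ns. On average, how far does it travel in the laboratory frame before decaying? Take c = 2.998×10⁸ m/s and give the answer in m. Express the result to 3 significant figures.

γ = 1/√(1 − β²) = 1/√(1 − 0.89661961) = 1/√0.10338039 = 1/0.321528 = 3.1101.
Lab-frame lifetime: Δt = γτ = 3.1101 × 12.4 ns = 38.565 ns.
Distance: d = vΔt = 0.9469 × 2.998×10⁸ m/s × 3.8565×10^-8 s = 10.9 m.

10.9 m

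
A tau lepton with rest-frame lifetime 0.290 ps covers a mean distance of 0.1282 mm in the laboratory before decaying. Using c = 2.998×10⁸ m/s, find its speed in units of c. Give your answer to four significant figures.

0.8276c

Lab distance = (lab lifetime)·v = γτ·βc, so βγ = d/(cτ) = 1.282×10^-4/(2.998×10⁸ × 2.900×10^-13) = 1.4745.
With βγ = 1.4745: γ² = 1 + (βγ)² = 3.17415, and β = (βγ)/γ = 1.4745/1.78161 = 0.8276.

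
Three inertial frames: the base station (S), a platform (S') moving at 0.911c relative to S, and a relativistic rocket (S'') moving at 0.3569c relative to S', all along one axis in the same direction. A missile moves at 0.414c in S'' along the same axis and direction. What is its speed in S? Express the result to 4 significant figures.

Apply u = (u'+v)/(1+u'v) twice. Missile in the platform frame: (0.414+0.3569)/(1+0.414·0.3569) = 0.7709/1.1477566 = 0.67166c.
That velocity, transformed to the rest frame of the base station: (0.67166+0.911)/(1+0.67166·0.911) = 1.58266/1.61188226 = 0.98187c.

0.9819c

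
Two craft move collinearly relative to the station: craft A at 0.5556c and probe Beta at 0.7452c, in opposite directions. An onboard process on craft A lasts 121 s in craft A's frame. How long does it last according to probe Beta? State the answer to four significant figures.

The velocity of craft A relative to probe Beta is (0.5556 + 0.7452)c / (1 + 0.5556×0.7452) = 0.91992c; relative speed 0.91992c.
At |u| = 0.91992c, γ = (1 − 0.846253)^(−1/2) = 2.5503.
Craft A's interval is proper; time dilation gives Δt_B = γΔτ = 2.5503 × 121 s = 308.6 s.

308.6 s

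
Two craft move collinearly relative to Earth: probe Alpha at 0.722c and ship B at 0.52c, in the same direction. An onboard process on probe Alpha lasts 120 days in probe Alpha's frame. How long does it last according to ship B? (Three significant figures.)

The velocity of probe Alpha relative to ship B is (0.722 − 0.52)c / (1 − 0.722×0.52) = 0.32343c; relative speed 0.32343c.
γ for this relative speed: γ = 1/√(1 − 0.104607) = 1.0568.
The clock on probe Alpha records proper time, so ship B measures Δt = γΔτ = 1.0568 × 120 = 127 days.

127 days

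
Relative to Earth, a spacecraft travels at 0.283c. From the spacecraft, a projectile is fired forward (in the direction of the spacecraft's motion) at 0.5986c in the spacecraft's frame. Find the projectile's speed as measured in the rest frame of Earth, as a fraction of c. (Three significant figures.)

Relativistic velocity addition: u = (u' + v)/(1 + u'v/c²), with u' = 0.5986c and v = 0.283c.
Numerator: 0.5986 + 0.283 = 0.8816. Denominator: 1 + (0.5986)(0.283) = 1.1694038.
u = 0.8816/1.1694038 = 0.75389, so the speed is 0.754c.

0.754c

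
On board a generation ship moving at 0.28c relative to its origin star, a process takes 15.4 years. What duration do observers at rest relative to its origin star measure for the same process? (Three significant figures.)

16.0 years

Lorentz factor: γ = (1 − 0.0784)^(−1/2) = 1.0417.
The onboard clock measures proper time, so the interval in the rest frame of its origin star is dilated: Δt = γ·Δτ = 1.0417 × 15.4 years = 16.0 years.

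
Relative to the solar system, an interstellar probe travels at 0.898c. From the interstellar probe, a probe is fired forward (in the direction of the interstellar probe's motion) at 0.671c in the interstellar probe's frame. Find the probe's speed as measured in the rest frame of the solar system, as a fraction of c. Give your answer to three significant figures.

In units of c, u = (u' + v)/(1 + u'v) with u' = 0.671 and v = 0.898.
Numerator: 0.671 + 0.898 = 1.569. Denominator: 1 + (0.671)(0.898) = 1.602558.
u = 1.569/1.602558 = 0.97906, so the speed is 0.979c.

0.979c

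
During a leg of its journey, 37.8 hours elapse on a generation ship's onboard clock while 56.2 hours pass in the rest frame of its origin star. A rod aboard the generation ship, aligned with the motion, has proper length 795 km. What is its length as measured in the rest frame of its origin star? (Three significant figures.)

The time-dilation ratio gives γ = 56.2/37.8 = 1.48677.
L = L₀/γ = 795/1.48677 = 535 km.

535 km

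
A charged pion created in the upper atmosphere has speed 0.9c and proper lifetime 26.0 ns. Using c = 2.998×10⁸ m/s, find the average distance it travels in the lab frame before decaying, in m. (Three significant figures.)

β² = 0.81, so γ = 1/√0.19 = 2.2942.
Lab-frame lifetime: Δt = γτ = 2.2942 × 26.0 ns = 59.649 ns.
Distance: d = vΔt = 0.9 × 2.998×10⁸ m/s × 5.9649×10^-8 s = 16.1 m.

16.1 m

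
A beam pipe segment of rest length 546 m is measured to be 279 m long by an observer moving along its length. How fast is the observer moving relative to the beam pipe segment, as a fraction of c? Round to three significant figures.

0.860c

Length contraction gives γ = L₀/L = 546/279 = 1.957.
β = √(1 − 1/γ²) = √0.738893 = 0.860.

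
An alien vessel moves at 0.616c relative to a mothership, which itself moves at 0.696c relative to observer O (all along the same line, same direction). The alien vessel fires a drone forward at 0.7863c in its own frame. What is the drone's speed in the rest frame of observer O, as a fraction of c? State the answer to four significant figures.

Compose velocities in two stages. Stage 1 (into S'): u₁ = (0.7863+0.616)/(1+0.7863×0.616) = 0.94472.
Stage 2 (into S): u = (0.94472+0.696)/(1+0.94472×0.696) = 0.98986, so the speed is 0.9899c.

0.9899c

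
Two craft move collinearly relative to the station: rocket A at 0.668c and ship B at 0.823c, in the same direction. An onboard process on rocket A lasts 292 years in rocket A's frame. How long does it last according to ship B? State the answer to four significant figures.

311.0 years

Transform rocket A's velocity into ship B's frame: (0.668 − 0.823)/(1 − 0.668·0.823) = −0.155/0.450236, so the relative speed is 0.34426c.
At |u| = 0.34426c, γ = (1 − 0.118515)^(−1/2) = 1.0651.
Rocket A's interval is proper; time dilation gives Δt_B = γΔτ = 1.0651 × 292 years = 311.0 years.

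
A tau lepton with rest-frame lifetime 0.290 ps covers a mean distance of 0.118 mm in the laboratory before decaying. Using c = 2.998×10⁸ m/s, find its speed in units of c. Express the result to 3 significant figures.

d = βγcτ ⇒ βγ = d/(cτ) = 1.180×10^-4 m / (8.6942×10^-5 m) = 1.3572.
β = (βγ)/√(1+(βγ)²) = 1.3572/√2.84199 = 0.805.

0.805c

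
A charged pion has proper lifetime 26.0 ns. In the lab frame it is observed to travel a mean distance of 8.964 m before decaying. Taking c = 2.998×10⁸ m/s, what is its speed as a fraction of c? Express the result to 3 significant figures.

Let x = d/(cτ) = 8.964 m / (2.998×10⁸ m/s × 2.600×10^-8 s) = 1.15. Since d = βγcτ, x = βγ = β/√(1−β²).
Solving: β² = x²/(1+x²) = 1.3225/2.3225 = 0.569429, so β = 0.755.

0.755c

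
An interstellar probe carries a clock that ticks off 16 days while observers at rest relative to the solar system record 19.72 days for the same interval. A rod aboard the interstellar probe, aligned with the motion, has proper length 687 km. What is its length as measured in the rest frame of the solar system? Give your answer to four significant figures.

557.4 km

From Δt = γΔτ: γ = 19.72/16 = 1.2325.
The rod contracts by the same γ: 687 km / 1.2325 = 557.4 km.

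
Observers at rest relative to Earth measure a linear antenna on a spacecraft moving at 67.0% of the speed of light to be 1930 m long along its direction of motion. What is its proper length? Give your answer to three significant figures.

2600 m

β² = 0.4489, so γ = 1/√0.5511 = 1.3471.
Proper length: L₀ = γ·L = 1.3471 × 1930 = 2600 m.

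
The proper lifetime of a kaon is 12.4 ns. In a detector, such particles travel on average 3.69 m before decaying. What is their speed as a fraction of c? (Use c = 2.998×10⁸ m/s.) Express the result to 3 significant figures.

Lab distance = (lab lifetime)·v = γτ·βc, so βγ = d/(cτ) = 3.690/(2.998×10⁸ × 1.240×10^-8) = 0.9926.
With βγ = 0.9926: γ² = 1 + (βγ)² = 1.985255, and β = (βγ)/γ = 0.9926/1.40899 = 0.704.

0.704c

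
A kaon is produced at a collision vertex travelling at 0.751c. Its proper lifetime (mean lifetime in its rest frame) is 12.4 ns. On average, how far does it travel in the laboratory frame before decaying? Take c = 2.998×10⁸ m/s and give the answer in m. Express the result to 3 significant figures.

With β = 0.751, γ = 1/√(1 − 0.751²) = 1/√0.435999 = 1.5145.
Lab-frame lifetime: Δt = γτ = 1.5145 × 12.4 ns = 18.78 ns.
Distance: d = vΔt = 0.751 × 2.998×10⁸ m/s × 1.8780×10^-8 s = 4.23 m.

4.23 m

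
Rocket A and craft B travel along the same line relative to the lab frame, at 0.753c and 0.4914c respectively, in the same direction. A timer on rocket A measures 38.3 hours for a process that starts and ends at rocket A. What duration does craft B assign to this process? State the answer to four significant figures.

The velocity of rocket A relative to craft B is (0.753 − 0.4914)c / (1 − 0.753×0.4914) = 0.41525c; relative speed 0.41525c.
At |u| = 0.41525c, γ = (1 − 0.172433)^(−1/2) = 1.0993.
The clock on rocket A records proper time, so craft B measures Δt = γΔτ = 1.0993 × 38.3 = 42.10 hours.

42.10 hours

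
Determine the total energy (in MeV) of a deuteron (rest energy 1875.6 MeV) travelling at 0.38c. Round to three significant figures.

γ = 1/√(1 − β²) = 1/√(1 − 0.1444) = 1/√0.8556 = 1/0.924986 = 1.0811.
Total energy: E = γmc² = 1.0811 × 1875.6 MeV = 2030 MeV.

2030 MeV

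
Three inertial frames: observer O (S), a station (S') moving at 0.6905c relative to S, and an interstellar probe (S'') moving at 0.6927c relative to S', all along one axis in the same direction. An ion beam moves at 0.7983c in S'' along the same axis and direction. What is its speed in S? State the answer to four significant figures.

Apply u = (u'+v)/(1+u'v) twice. Ion beam in the station frame: (0.7983+0.6927)/(1+0.7983·0.6927) = 1.491/1.55298241 = 0.96009c.
That velocity, transformed to the rest frame of observer O: (0.96009+0.6905)/(1+0.96009·0.6905) = 1.65059/1.662942145 = 0.99257c.

0.9926c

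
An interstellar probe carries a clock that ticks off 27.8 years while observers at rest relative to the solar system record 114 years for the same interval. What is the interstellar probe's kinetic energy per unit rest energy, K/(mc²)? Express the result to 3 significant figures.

3.10

γ = Δt/Δτ = 114/27.8 = 4.10072.
Since K = (γ−1)mc², K/(mc²) = 4.10072 − 1 = 3.10.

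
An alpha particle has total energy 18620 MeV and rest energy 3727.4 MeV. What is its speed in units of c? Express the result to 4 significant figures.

0.9798c

Total energy E = γmc² gives γ = 18620/3727.4 = 4.9954.
Hence β = √(1 − 1/γ²) = √(1 − 0.0400737) = √0.9599263 = 0.9798.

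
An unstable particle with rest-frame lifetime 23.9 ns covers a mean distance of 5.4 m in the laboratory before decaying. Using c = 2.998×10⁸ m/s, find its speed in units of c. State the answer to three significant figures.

Let x = d/(cτ) = 5.400 m / (2.998×10⁸ m/s × 2.390×10^-8 s) = 0.75364. Since d = βγcτ, x = βγ = β/√(1−β²).
Solving: β² = x²/(1+x²) = 0.567973/1.567973 = 0.362234, so β = 0.602.

0.602c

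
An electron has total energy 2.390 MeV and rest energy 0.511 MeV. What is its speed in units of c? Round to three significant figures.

0.977c

γ = E/(mc²) = 2.390/0.511 = 4.6771.
β = √(1 − 1/γ²) = √(1 − 0.0457137) = √0.9542863 = 0.977.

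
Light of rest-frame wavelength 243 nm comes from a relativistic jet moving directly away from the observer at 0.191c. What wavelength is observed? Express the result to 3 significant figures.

Relativistic Doppler for wavelength: λ_obs = λ_src · √((1+β)/(1−β)).
With β = 0.191: factor = √(1.191/0.809) = 1.2133.
λ_obs = 243 × 1.2133 = 295 nm.

295 nm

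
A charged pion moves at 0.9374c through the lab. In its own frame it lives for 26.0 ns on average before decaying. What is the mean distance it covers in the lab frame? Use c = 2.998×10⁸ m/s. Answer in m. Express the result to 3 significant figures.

21.0 m

γ = 1/√(1 − β²) = 1/√(1 − 0.87871876) = 1/√0.12128124 = 1/0.348255 = 2.8715.
Lab-frame lifetime: Δt = γτ = 2.8715 × 26.0 ns = 74.659 ns.
Distance: d = vΔt = 0.9374 × 2.998×10⁸ m/s × 7.4659×10^-8 s = 21.0 m.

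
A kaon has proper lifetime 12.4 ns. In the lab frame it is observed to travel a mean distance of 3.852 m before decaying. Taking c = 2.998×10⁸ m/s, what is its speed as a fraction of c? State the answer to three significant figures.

Lab distance = (lab lifetime)·v = γτ·βc, so βγ = d/(cτ) = 3.852/(2.998×10⁸ × 1.240×10^-8) = 1.0362.
With βγ = 1.0362: γ² = 1 + (βγ)² = 2.07371, and β = (βγ)/γ = 1.0362/1.44004 = 0.720.

0.720c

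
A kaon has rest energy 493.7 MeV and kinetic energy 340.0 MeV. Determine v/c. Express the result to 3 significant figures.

0.806

K = (γ−1)mc², so γ = 1 + 340.0/493.7 = 1.6887.
Then v/c = √(1 − γ⁻²) = √(1 − 0.350667) = √0.649333 = 0.806.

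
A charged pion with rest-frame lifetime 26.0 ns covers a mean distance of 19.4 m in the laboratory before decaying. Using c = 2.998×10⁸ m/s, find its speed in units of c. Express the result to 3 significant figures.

Let x = d/(cτ) = 19.40 m / (2.998×10⁸ m/s × 2.600×10^-8 s) = 2.4888. Since d = βγcτ, x = βγ = β/√(1−β²).
Solving: β² = x²/(1+x²) = 6.19413/7.19413 = 0.860998, so β = 0.928.

0.928c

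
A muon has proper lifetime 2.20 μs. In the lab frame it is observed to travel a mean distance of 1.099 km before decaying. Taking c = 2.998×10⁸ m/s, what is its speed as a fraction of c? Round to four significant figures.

0.8574c

Lab distance = (lab lifetime)·v = γτ·βc, so βγ = d/(cτ) = 1099/(2.998×10⁸ × 2.200×10^-6) = 1.6663.
With βγ = 1.6663: γ² = 1 + (βγ)² = 3.77656, and β = (βγ)/γ = 1.6663/1.94334 = 0.8574.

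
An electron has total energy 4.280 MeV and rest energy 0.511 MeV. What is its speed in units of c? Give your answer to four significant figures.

0.9928c

γ = E/(mc²) = 4.280/0.511 = 8.3757.
β = √(1 − 1/γ²) = √(1 − 0.0142547) = √0.9857453 = 0.9928.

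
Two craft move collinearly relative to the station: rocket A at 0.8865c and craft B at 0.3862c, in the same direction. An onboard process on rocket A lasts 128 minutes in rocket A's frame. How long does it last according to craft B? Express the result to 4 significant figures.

The velocity of rocket A relative to craft B is (0.8865 − 0.3862)c / (1 − 0.8865×0.3862) = 0.76076c; relative speed 0.76076c.
At |u| = 0.76076c, γ = (1 − 0.578756)^(−1/2) = 1.5408.
The clock on rocket A records proper time, so craft B measures Δt = γΔτ = 1.5408 × 128 = 197.2 minutes.

197.2 minutes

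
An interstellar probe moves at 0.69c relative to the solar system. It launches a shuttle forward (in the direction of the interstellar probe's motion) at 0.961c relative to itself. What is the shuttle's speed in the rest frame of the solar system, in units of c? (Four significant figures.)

Relativistic velocity addition: u = (u' + v)/(1 + u'v/c²), with u' = 0.961c and v = 0.69c.
Numerator: 0.961 + 0.69 = 1.651. Denominator: 1 + (0.961)(0.69) = 1.66309.
u = 1.651/1.66309 = 0.99273, so the speed is 0.9927c.

0.9927c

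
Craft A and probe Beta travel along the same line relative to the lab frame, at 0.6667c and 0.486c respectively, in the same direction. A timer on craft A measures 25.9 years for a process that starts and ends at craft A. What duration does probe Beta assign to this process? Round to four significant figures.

26.88 years

Transform craft A's velocity into probe Beta's frame: (0.6667 − 0.486)/(1 − 0.6667·0.486) = 0.1807/0.6759838, so the relative speed is 0.26731c.
At |u| = 0.26731c, γ = (1 − 0.0714546)^(−1/2) = 1.0378.
Craft A's interval is proper; time dilation gives Δt_B = γΔτ = 1.0378 × 25.9 years = 26.88 years.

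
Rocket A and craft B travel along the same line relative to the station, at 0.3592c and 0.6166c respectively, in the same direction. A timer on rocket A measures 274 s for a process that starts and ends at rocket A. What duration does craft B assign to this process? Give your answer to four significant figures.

Transform rocket A's velocity into craft B's frame: (0.3592 − 0.6166)/(1 − 0.3592·0.6166) = −0.2574/0.77851728, so the relative speed is 0.33063c.
γ for this relative speed: γ = 1/√(1 − 0.109316) = 1.0596.
The clock on rocket A records proper time, so craft B measures Δt = γΔτ = 1.0596 × 274 = 290.3 s.

290.3 s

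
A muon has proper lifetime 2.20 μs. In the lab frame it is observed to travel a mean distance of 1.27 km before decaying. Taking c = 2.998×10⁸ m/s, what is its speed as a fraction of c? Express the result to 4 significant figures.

Lab distance = (lab lifetime)·v = γτ·βc, so βγ = d/(cτ) = 1270/(2.998×10⁸ × 2.200×10^-6) = 1.9255.
With βγ = 1.9255: γ² = 1 + (βγ)² = 4.70755, and β = (βγ)/γ = 1.9255/2.16969 = 0.8875.

0.8875c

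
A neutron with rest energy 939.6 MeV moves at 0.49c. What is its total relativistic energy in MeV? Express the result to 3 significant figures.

1080 MeV

β² = 0.2401, so γ = 1/√0.7599 = 1.1472.
Total energy: E = γmc² = 1.1472 × 939.6 MeV = 1080 MeV.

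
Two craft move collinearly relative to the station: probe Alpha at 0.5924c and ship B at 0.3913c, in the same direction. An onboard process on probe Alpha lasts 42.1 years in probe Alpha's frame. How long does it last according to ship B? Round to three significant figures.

Speed of probe Alpha in ship B's frame: u = (v_A − v_B)/(1 − v_A v_B/c²) = (0.5924 − 0.3913)/(1 − 0.5924×0.3913) = 0.2011/0.76819388 = 0.26178; |u| = 0.26178c.
At |u| = 0.26178c, γ = (1 − 0.0685288)^(−1/2) = 1.0361.
Probe Alpha's interval is proper; time dilation gives Δt_B = γΔτ = 1.0361 × 42.1 years = 43.6 years.

43.6 years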